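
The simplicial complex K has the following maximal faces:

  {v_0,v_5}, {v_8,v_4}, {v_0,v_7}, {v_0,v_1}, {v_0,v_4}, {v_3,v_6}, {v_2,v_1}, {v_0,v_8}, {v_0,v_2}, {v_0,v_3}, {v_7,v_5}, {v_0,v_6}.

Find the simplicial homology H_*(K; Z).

H_0 = Z,  H_1 = Z^4.

Take the total order v_0 < v_1 < v_2 < v_3 < v_4 < v_5 < v_6 < v_7 < v_8 on the vertex set. Then K (dimension 1) consists of the simplices:

  0-simplices (9): [v_0], [v_1], [v_2], [v_3], [v_4], [v_5], [v_6], [v_7], [v_8]
  1-simplices (12): [v_0,v_1], [v_0,v_2], [v_0,v_3], [v_0,v_4], [v_0,v_5], [v_0,v_6], [v_0,v_7], [v_0,v_8], [v_1,v_2], [v_3,v_6], [v_4,v_8], [v_5,v_7]

Hence C_0 ≅ Z^9, C_1 ≅ Z^12.

The boundary map ∂_1: C_1 → C_0 maps an edge to its endpoints' difference, ∂[p,q] = q − p. For instance
  ∂[v_0,v_6] = [v_6] − [v_0].
The 9×12 boundary matrix has rank 8 and Smith normal form diag(1,1,1,1,1,1,1,1).

From H_k ≅ ker(∂_k) / im(∂_{k+1}) we obtain:

  H_0: rank C_0 − rank ∂_1 = 9 − 8 = 1, and the invariant factors of ∂_1 are all 1, so H_0 = Z.
  H_1: rank ker ∂_1 − rank ∂_2 = (12 − 8) − 0 = 4, and there is no ∂_2, so H_1 = Z^4.

As a check, the Euler characteristic is 9 − 12 = -3, which agrees with 1 − 4 = -3.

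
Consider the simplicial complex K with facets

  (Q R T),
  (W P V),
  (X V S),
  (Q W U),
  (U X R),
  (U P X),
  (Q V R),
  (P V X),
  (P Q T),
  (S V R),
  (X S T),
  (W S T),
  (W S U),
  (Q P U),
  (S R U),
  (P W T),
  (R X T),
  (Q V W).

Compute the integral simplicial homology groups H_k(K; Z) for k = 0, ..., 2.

Fix the vertex order P < Q < R < S < T < U < V < W < X and write every simplex with vertices in increasing order. Then dim K = 2 and the simplices of K are:

  0-simplices (9): P, Q, R, S, T, U, V, W, X
  1-simplices (27): PQ, PT, PU, PV, PW, PX, QR, QT, QU, QV, QW, RS, RT, RU, RV, RX, ST, SU, SV, SW, SX, TW, TX, UW, UX, VW, VX
  2-simplices (18): PQT, PQU, PTW, PUX, PVW, PVX, QRT, QRV, QUW, QVW, RSU, RSV, RTX, RUX, STW, STX, SUW, SVX

giving chain groups C_0 ≅ Z^9, C_1 ≅ Z^27, C_2 ≅ Z^18.

The boundary map ∂_1: C_1 → C_0 sends each edge [p,q] (with p < q) to q − p.
As a 9×27 matrix over Z this has rank 8, with invariant factors (1,1,1,1,1,1,1,1).

Boundary ∂_2: C_2 → C_1 acts by ∂[p,q,r] = [q,r] − [p,r] + [p,q]. For instance
  ∂QVW = VW − QW + QV,
  ∂QRV = RV − QV + QR.
This gives a 27×18 integer matrix of rank 18; reducing to Smith normal form yields diagonal entries (1,1,1,1,1,1,1,1,1,1,1,1,1,1,1,1,1,2).

Computing H_k = (kernel of ∂_k) / (image of ∂_{k+1}):

  H_0: rank C_0 − rank ∂_1 = 9 − 8 = 1, and the invariant factors of ∂_1 are all 1, so H_0 ≅ Z.
  H_1: rank ker ∂_1 − rank ∂_2 = (27 − 8) − 18 = 1, and ∂_2 has invariant factor 2 > 1, so H_1 ≅ Z ⊕ Z/2Z.
  H_2: rank ker ∂_2 − rank ∂_3 = (18 − 18) − 0 = 0, and there is no ∂_3, so H_2 ≅ 0.

H_0 = Z,  H_1 = Z ⊕ Z/2Z,  H_2 = 0.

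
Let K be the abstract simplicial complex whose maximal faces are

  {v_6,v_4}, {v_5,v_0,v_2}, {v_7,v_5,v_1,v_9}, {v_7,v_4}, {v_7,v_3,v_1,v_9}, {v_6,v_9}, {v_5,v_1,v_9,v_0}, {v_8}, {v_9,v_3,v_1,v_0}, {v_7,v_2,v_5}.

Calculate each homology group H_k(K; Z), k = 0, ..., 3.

H_0 = Z^2,  H_1 = Z,  H_2 = 0,  H_3 = 0.

K has 10 vertices, 19 edges, 14 triangles, 4 3-simplices.
rank ∂_0 = 0, rank ∂_1 = 8 ⇒ b_0 = 10 − 0 − 8 = 2; all invariant factors of ∂_1 are 1 so no torsion. So H_0 ≅ Z^2.
rank ∂_1 = 8, rank ∂_2 = 10 ⇒ b_1 = 19 − 8 − 10 = 1; all invariant factors of ∂_2 are 1 so no torsion. So H_1 ≅ Z.
rank ∂_2 = 10, rank ∂_3 = 4 ⇒ b_2 = 14 − 10 − 4 = 0; all invariant factors of ∂_3 are 1 so no torsion. So H_2 ≅ 0.
rank ∂_3 = 4, rank ∂_4 = 0 ⇒ b_3 = 4 − 4 − 0 = 0. So H_3 ≅ 0.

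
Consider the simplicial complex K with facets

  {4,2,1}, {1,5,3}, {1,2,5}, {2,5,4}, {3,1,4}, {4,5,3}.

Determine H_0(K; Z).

Order the vertices as 1 < 2 < 3 < 4 < 5. Listing each simplex with vertices in this order, K has dimension 2 with simplices:

  0-simplices (5): [1], [2], [3], [4], [5]
  1-simplices (9): [1,2], [1,3], [1,4], [1,5], [2,4], [2,5], [3,4], [3,5], [4,5]
  2-simplices (6): [1,2,4], [1,2,5], [1,3,4], [1,3,5], [2,4,5], [3,4,5]

giving chain groups C_0 ≅ Z^5, C_1 ≅ Z^9, C_2 ≅ Z^6.

The boundary map ∂_1: C_1 → C_0 is given by ∂[p,q] = [q] − [p].
As a 5×9 matrix over Z this has rank 4, with invariant factors (1,1,1,1).

Boundary ∂_2: C_2 → C_1 acts by ∂[p,q,r] = [q,r] − [p,r] + [p,q]. For instance
  ∂[1,3,5] = [3,5] − [1,5] + [1,3],
  ∂[1,2,5] = [2,5] − [1,5] + [1,2].
As a 9×6 matrix over Z this has rank 5, with invariant factors (1,1,1,1,1).

Reading off H_k = ker ∂_k / im ∂_{k+1}:

  H_0: rank C_0 − rank ∂_1 = 5 − 4 = 1, and the invariant factors of ∂_1 are all 1, so H_0 = Z.

(K is a triangulation of the 2-sphere S^2.)

H_0 ≅ Z.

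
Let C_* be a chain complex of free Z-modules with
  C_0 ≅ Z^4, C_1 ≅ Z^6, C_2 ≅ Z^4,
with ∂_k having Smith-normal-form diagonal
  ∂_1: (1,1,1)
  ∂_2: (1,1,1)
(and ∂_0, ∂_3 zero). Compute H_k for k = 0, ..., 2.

H_0: b_0 = 4 − 0 − 3 = 1; torsion from ∂_1 factors > 1: none. So H_0 = Z.
H_1: b_1 = 6 − 3 − 3 = 0; torsion from ∂_2 factors > 1: none. So H_1 = 0.
H_2: b_2 = 4 − 3 − 0 = 1; torsion from ∂_3 factors > 1: none. So H_2 = Z.

H_0 = Z,  H_1 = 0,  H_2 = Z.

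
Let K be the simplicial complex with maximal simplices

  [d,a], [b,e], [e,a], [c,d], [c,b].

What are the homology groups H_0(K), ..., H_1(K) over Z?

Take the total order a < b < c < d < e on the vertex set. Then K (dimension 1) consists of the simplices:

  0-simplices (5): a, b, c, d, e
  1-simplices (5): ad, ae, bc, be, cd

giving chain groups C_0 ≅ Z^5, C_1 ≅ Z^5.

∂_1: C_1 → C_0 is given by ∂[p,q] = [q] − [p].
The resulting 5×5 matrix has rank 4, and its Smith normal form has invariant factors (1,1,1,1).

Reading off H_k = ker ∂_k / im ∂_{k+1}:

  H_0: rank C_0 − rank ∂_1 = 5 − 4 = 1, and the invariant factors of ∂_1 are all 1, so H_0 = Z.
  H_1: rank ker ∂_1 − rank ∂_2 = (5 − 4) − 0 = 1, and there is no ∂_2, so H_1 = Z.

H_0 ≅ Z,  H_1 ≅ Z.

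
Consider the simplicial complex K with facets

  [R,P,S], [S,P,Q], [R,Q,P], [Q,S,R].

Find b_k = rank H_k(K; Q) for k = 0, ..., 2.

b_0 = 1, b_1 = 0, b_2 = 1.

Take the total order P < Q < R < S on the vertex set. Then K (dimension 2) consists of the simplices:

  0-simplices (4): P, Q, R, S
  1-simplices (6): PQ, PR, PS, QR, QS, RS
  2-simplices (4): PQR, PQS, PRS, QRS

giving chain groups C_0 ≅ Z^4, C_1 ≅ Z^6, C_2 ≅ Z^4.

The boundary map ∂_1: C_1 → C_0 maps an edge to its endpoints' difference, ∂[p,q] = q − p.
The resulting 4×6 matrix has rank 3, and its Smith normal form has invariant factors (1,1,1).

The boundary map ∂_2: C_2 → C_1 sends each 2-simplex [p,q,r] to [q,r] − [p,r] + [p,q]. For instance
  ∂QRS = RS − QS + QR,
  ∂PQR = QR − PR + PQ.
The 6×4 boundary matrix has rank 3 and Smith normal form diag(1,1,1).

Reading off H_k = ker ∂_k / im ∂_{k+1}:

  H_0: rank C_0 − rank ∂_1 = 4 − 3 = 1, and the invariant factors of ∂_1 are all 1, so H_0 ≅ Z.
  H_1: rank ker ∂_1 − rank ∂_2 = (6 − 3) − 3 = 0, and the invariant factors of ∂_2 are all 1, so H_1 ≅ 0.
  H_2: rank ker ∂_2 − rank ∂_3 = (4 − 3) − 0 = 1, and there is no ∂_3, so H_2 ≅ Z.

As a check, the Euler characteristic is 4 − 6 + 4 = 2, which agrees with 1 − 0 + 1 = 2.
(K is a triangulation of the 2-sphere S^2.)

Hence the Betti numbers are b_0 = 1, b_1 = 0, b_2 = 1.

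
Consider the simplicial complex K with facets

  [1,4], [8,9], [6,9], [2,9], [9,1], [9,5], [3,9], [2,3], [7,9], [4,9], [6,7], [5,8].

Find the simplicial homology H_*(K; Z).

Take the total order 1 < 2 < 3 < 4 < 5 < 6 < 7 < 8 < 9 on the vertex set. Then K (dimension 1) consists of the simplices:

  0-simplices (9): [1], [2], [3], [4], [5], [6], [7], [8], [9]
  1-simplices (12): [1,4], [1,9], [2,3], [2,9], [3,9], [4,9], [5,8], [5,9], [6,7], [6,9], [7,9], [8,9]

Hence C_0 ≅ Z^9, C_1 ≅ Z^12.

Boundary ∂_1: C_1 → C_0 sends each edge [p,q] (with p < q) to q − p.
The resulting 9×12 matrix has rank 8, and its Smith normal form has invariant factors (1,1,1,1,1,1,1,1).

From H_k ≅ ker(∂_k) / im(∂_{k+1}) we obtain:

  H_0: rank C_0 − rank ∂_1 = 9 − 8 = 1, and the invariant factors of ∂_1 are all 1, so H_0 ≅ Z.
  H_1: rank ker ∂_1 − rank ∂_2 = (12 − 8) − 0 = 4, and there is no ∂_2, so H_1 ≅ Z^4.

As a check, the Euler characteristic is 9 − 12 = -3, which agrees with 1 − 4 = -3.

H_0 = Z,  H_1 = Z^4.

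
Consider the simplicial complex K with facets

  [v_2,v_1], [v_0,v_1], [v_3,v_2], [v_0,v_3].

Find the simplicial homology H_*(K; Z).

H_0 = Z,  H_1 = Z.

K has 4 vertices, 4 edges.
rank ∂_0 = 0, rank ∂_1 = 3 ⇒ b_0 = 4 − 0 − 3 = 1; all invariant factors of ∂_1 are 1 so no torsion. So H_0 ≅ Z.
rank ∂_1 = 3, rank ∂_2 = 0 ⇒ b_1 = 4 − 3 − 0 = 1. So H_1 ≅ Z.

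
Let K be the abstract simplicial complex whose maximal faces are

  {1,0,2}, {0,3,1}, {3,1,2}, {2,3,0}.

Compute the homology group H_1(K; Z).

Order the vertices as 0 < 1 < 2 < 3. Listing each simplex with vertices in this order, K has dimension 2 with simplices:

  0-simplices (4): [0], [1], [2], [3]
  1-simplices (6): [0,1], [0,2], [0,3], [1,2], [1,3], [2,3]
  2-simplices (4): [0,1,2], [0,1,3], [0,2,3], [1,2,3]

so the chain groups are C_0 ≅ Z^4, C_1 ≅ Z^6, C_2 ≅ Z^4.

∂_1: C_1 → C_0 sends each edge [p,q] (with p < q) to q − p.
This gives a 4×6 integer matrix of rank 3; reducing to Smith normal form yields diagonal entries (1,1,1).

∂_2: C_2 → C_1 sends each 2-simplex [p,q,r] to [q,r] − [p,r] + [p,q]. For instance
  ∂[0,1,2] = [1,2] − [0,2] + [0,1],
  ∂[0,1,3] = [1,3] − [0,3] + [0,1].
The 6×4 boundary matrix has rank 3 and Smith normal form diag(1,1,1).

Computing H_k = (kernel of ∂_k) / (image of ∂_{k+1}):

  H_1: rank ker ∂_1 − rank ∂_2 = (6 − 3) − 3 = 0, and the invariant factors of ∂_2 are all 1, so H_1 = 0.

H_1 ≅ 0.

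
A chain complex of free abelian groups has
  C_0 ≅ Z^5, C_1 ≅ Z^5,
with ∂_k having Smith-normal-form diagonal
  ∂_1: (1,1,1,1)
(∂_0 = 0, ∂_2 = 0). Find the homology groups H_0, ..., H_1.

H_0: b_0 = 5 − 0 − 4 = 1; torsion from ∂_1 factors > 1: none. So H_0 ≅ Z.
H_1: b_1 = 5 − 4 − 0 = 1; torsion from ∂_2 factors > 1: none. So H_1 ≅ Z.

H_0 ≅ Z,  H_1 ≅ Z.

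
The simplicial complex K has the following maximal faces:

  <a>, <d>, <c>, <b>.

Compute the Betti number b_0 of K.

Fix the vertex order a < b < c < d and write every simplex with vertices in increasing order. Then dim K = 0 and the simplices of K are:

  0-simplices (4): a, b, c, d

Hence C_0 ≅ Z^4.

Reading off H_k = ker ∂_k / im ∂_{k+1}:

  H_0: rank C_0 − rank ∂_1 = 4 − 0 = 4, and there is no ∂_1, so H_0 ≅ Z^4.

(K is a triangulation of a set of 4 points.)

Hence the Betti numbers are b_0 = 4.

b_0 = 4.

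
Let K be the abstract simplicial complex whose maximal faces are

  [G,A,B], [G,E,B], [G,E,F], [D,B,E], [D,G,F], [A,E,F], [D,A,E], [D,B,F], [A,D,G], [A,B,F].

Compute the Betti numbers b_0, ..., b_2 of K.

b_0 = 1, b_1 = 0, b_2 = 0.

Take the total order A < B < D < E < F < G on the vertex set. Then K (dimension 2) consists of the simplices:

  0-simplices (6): A, B, D, E, F, G
  1-simplices (15): AB, AD, AE, AF, AG, BD, BE, BF, BG, DE, DF, DG, EF, EG, FG
  2-simplices (10): ABF, ABG, ADE, ADG, AEF, BDE, BDF, BEG, DFG, EFG

so the chain groups are C_0 ≅ Z^6, C_1 ≅ Z^15, C_2 ≅ Z^10.

∂_1: C_1 → C_0 is given by ∂[p,q] = [q] − [p]. For instance
  ∂AG = G − A.
This gives a 6×15 integer matrix of rank 5; reducing to Smith normal form yields diagonal entries (1,1,1,1,1).

Boundary ∂_2: C_2 → C_1 acts by ∂[p,q,r] = [q,r] − [p,r] + [p,q]. For instance
  ∂EFG = FG − EG + EF,
  ∂DFG = FG − DG + DF.
The 15×10 boundary matrix has rank 10 and Smith normal form diag(1,1,1,1,1,1,1,1,1,2).

Computing H_k = (kernel of ∂_k) / (image of ∂_{k+1}):

  H_0: rank C_0 − rank ∂_1 = 6 − 5 = 1, and the invariant factors of ∂_1 are all 1, so H_0 = Z.
  H_1: rank ker ∂_1 − rank ∂_2 = (15 − 5) − 10 = 0, and ∂_2 has invariant factor 2 > 1, so H_1 = Z_2.
  H_2: rank ker ∂_2 − rank ∂_3 = (10 − 10) − 0 = 0, and there is no ∂_3, so H_2 = 0.

(K is a triangulation of the real projective plane RP^2.)

Hence the Betti numbers are b_0 = 1, b_1 = 0, b_2 = 0.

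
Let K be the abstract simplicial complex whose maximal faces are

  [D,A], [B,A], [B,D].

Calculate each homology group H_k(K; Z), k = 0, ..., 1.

H_0 ≅ Z,  H_1 ≅ Z.

We work with the vertex ordering A < B < D. The simplices of K, each written with vertices in increasing order, are:

  0-simplices (3): A, B, D
  1-simplices (3): AB, AD, BD

so the chain groups are C_0 ≅ Z^3, C_1 ≅ Z^3.

∂_1: C_1 → C_0 is given by ∂[p,q] = [q] − [p].
The 3×3 boundary matrix has rank 2 and Smith normal form diag(1,1).

Computing H_k = (kernel of ∂_k) / (image of ∂_{k+1}):

  H_0: rank C_0 − rank ∂_1 = 3 − 2 = 1, and the invariant factors of ∂_1 are all 1, so H_0 = Z.
  H_1: rank ker ∂_1 − rank ∂_2 = (3 − 2) − 0 = 1, and there is no ∂_2, so H_1 = Z.

(K is a triangulation of the circle S^1.)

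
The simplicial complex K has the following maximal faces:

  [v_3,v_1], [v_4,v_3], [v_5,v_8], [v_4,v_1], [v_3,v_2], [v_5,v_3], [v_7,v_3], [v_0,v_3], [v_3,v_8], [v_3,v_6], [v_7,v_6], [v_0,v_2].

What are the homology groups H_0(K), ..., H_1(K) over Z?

H_0 = Z,  H_1 = Z^4.

We work with the vertex ordering v_0 < v_1 < v_2 < v_3 < v_4 < v_5 < v_6 < v_7 < v_8. The simplices of K, each written with vertices in increasing order, are:

  0-simplices (9): [v_0], [v_1], [v_2], [v_3], [v_4], [v_5], [v_6], [v_7], [v_8]
  1-simplices (12): [v_0,v_2], [v_0,v_3], [v_1,v_3], [v_1,v_4], [v_2,v_3], [v_3,v_4], [v_3,v_5], [v_3,v_6], [v_3,v_7], [v_3,v_8], [v_5,v_8], [v_6,v_7]

Hence C_0 ≅ Z^9, C_1 ≅ Z^12.

∂_1: C_1 → C_0 is given by ∂[p,q] = [q] − [p].
The resulting 9×12 matrix has rank 8, and its Smith normal form has invariant factors (1,1,1,1,1,1,1,1).

Computing H_k = (kernel of ∂_k) / (image of ∂_{k+1}):

  H_0: rank C_0 − rank ∂_1 = 9 − 8 = 1, and the invariant factors of ∂_1 are all 1, so H_0 ≅ Z.
  H_1: rank ker ∂_1 − rank ∂_2 = (12 − 8) − 0 = 4, and there is no ∂_2, so H_1 ≅ Z^4.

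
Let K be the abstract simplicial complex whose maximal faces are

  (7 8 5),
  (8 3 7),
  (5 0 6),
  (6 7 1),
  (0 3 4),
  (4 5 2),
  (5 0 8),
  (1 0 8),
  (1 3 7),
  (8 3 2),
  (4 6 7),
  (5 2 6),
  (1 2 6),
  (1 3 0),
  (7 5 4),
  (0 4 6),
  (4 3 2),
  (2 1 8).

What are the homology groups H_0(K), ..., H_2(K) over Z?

We work with the vertex ordering 0 < 1 < 2 < 3 < 4 < 5 < 6 < 7 < 8. The simplices of K, each written with vertices in increasing order, are:

  0-simplices (9): [0], [1], [2], [3], [4], [5], [6], [7], [8]
  1-simplices (27): (27 of them)
  2-simplices (18): [0,1,3], [0,1,8], [0,3,4], [0,4,6], [0,5,6], [0,5,8], [1,2,6], [1,2,8], [1,3,7], [1,6,7], [2,3,4], [2,3,8], [2,4,5], [2,5,6], [3,7,8], [4,5,7], [4,6,7], [5,7,8]

so the chain groups are C_0 ≅ Z^9, C_1 ≅ Z^27, C_2 ≅ Z^18.

∂_1: C_1 → C_0 is given by ∂[p,q] = [q] − [p].
The 9×27 boundary matrix has rank 8 and Smith normal form diag(1,1,1,1,1,1,1,1).

Boundary ∂_2: C_2 → C_1 acts by ∂[p,q,r] = [q,r] − [p,r] + [p,q]. For instance
  ∂[0,1,8] = [1,8] − [0,8] + [0,1],
  ∂[2,3,8] = [3,8] − [2,8] + [2,3].
The 27×18 boundary matrix has rank 18 and Smith normal form diag(1,1,1,1,1,1,1,1,1,1,1,1,1,1,1,1,1,2).

Computing H_k = (kernel of ∂_k) / (image of ∂_{k+1}):

  H_0: rank C_0 − rank ∂_1 = 9 − 8 = 1, and the invariant factors of ∂_1 are all 1, so H_0 = Z.
  H_1: rank ker ∂_1 − rank ∂_2 = (27 − 8) − 18 = 1, and ∂_2 has invariant factor 2 > 1, so H_1 = Z × Z/2.
  H_2: rank ker ∂_2 − rank ∂_3 = (18 − 18) − 0 = 0, and there is no ∂_3, so H_2 = 0.

As a check, the Euler characteristic is 9 − 27 + 18 = 0, which agrees with 1 − 1 + 0 = 0.
(K is a triangulation of the Klein bottle.)

H_0 = Z,  H_1 = Z × Z/2,  H_2 = 0.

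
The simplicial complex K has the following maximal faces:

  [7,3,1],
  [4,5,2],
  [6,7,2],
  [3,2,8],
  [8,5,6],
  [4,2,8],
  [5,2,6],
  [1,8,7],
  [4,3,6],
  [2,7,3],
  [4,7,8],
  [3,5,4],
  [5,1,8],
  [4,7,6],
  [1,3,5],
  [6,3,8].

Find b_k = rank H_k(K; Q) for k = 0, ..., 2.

b_0 = 1, b_1 = 2, b_2 = 1.

Take the total order 1 < 2 < 3 < 4 < 5 < 6 < 7 < 8 on the vertex set. Then K (dimension 2) consists of the simplices:

  0-simplices (8): [1], [2], [3], [4], [5], [6], [7], [8]
  1-simplices (24): (24 of them)
  2-simplices (16): [1,3,5], [1,3,7], [1,5,8], [1,7,8], [2,3,7], [2,3,8], [2,4,5], [2,4,8], [2,5,6], [2,6,7], [3,4,5], [3,4,6], [3,6,8], [4,6,7], [4,7,8], [5,6,8]

so the chain groups are C_0 ≅ Z^8, C_1 ≅ Z^24, C_2 ≅ Z^16.

∂_1: C_1 → C_0 maps an edge to its endpoints' difference, ∂[p,q] = q − p. For instance
  ∂[1,8] = [8] − [1].
As a 8×24 matrix over Z this has rank 7, with invariant factors (1,1,1,1,1,1,1).

∂_2: C_2 → C_1 sends each 2-simplex [p,q,r] to [q,r] − [p,r] + [p,q]. For instance
  ∂[1,7,8] = [7,8] − [1,8] + [1,7],
  ∂[3,4,6] = [4,6] − [3,6] + [3,4].
The resulting 24×16 matrix has rank 15, and its Smith normal form has invariant factors (1,1,1,1,1,1,1,1,1,1,1,1,1,1,1).

Computing H_k = (kernel of ∂_k) / (image of ∂_{k+1}):

  H_0: rank C_0 − rank ∂_1 = 8 − 7 = 1, and the invariant factors of ∂_1 are all 1, so H_0 = Z.
  H_1: rank ker ∂_1 − rank ∂_2 = (24 − 7) − 15 = 2, and the invariant factors of ∂_2 are all 1, so H_1 = Z^2.
  H_2: rank ker ∂_2 − rank ∂_3 = (16 − 15) − 0 = 1, and there is no ∂_3, so H_2 = Z.

As a check, the Euler characteristic is 8 − 24 + 16 = 0, which agrees with 1 − 2 + 1 = 0.
(K is a triangulation of the torus T^2.)

Hence the Betti numbers are b_0 = 1, b_1 = 2, b_2 = 1.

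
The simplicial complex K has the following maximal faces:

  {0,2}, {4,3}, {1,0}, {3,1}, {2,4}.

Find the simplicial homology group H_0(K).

Take the total order 0 < 1 < 2 < 3 < 4 on the vertex set. Then K (dimension 1) consists of the simplices:

  0-simplices (5): [0], [1], [2], [3], [4]
  1-simplices (5): [0,1], [0,2], [1,3], [2,4], [3,4]

so the chain groups are C_0 ≅ Z^5, C_1 ≅ Z^5.

Boundary ∂_1: C_1 → C_0 sends each edge [p,q] (with p < q) to q − p. For instance
  ∂[0,1] = [1] − [0].
The 5×5 boundary matrix has rank 4 and Smith normal form diag(1,1,1,1).

Computing H_k = (kernel of ∂_k) / (image of ∂_{k+1}):

  H_0: rank C_0 − rank ∂_1 = 5 − 4 = 1, and the invariant factors of ∂_1 are all 1, so H_0 ≅ Z.

H_0 ≅ Z.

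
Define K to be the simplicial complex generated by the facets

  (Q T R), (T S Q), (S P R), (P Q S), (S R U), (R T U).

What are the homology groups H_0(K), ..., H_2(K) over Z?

H_0 ≅ Z,  H_1 ≅ Z,  H_2 = 0.

Fix the vertex order P < Q < R < S < T < U and write every simplex with vertices in increasing order. Then dim K = 2 and the simplices of K are:

  0-simplices (6): P, Q, R, S, T, U
  1-simplices (12): PQ, PR, PS, QR, QS, QT, RS, RT, RU, ST, SU, TU
  2-simplices (6): PQS, PRS, QRT, QST, RSU, RTU

so the chain groups are C_0 ≅ Z^6, C_1 ≅ Z^12, C_2 ≅ Z^6.

∂_1: C_1 → C_0 maps an edge to its endpoints' difference, ∂[p,q] = q − p. For instance
  ∂SU = U − S.
The 6×12 boundary matrix has rank 5 and Smith normal form diag(1,1,1,1,1).

∂_2: C_2 → C_1 maps a triangle to the signed sum of its edges. For instance
  ∂RTU = TU − RU + RT,
  ∂QRT = RT − QT + QR.
The resulting 12×6 matrix has rank 6, and its Smith normal form has invariant factors (1,1,1,1,1,1).

Computing H_k = (kernel of ∂_k) / (image of ∂_{k+1}):

  H_0: rank C_0 − rank ∂_1 = 6 − 5 = 1, and the invariant factors of ∂_1 are all 1, so H_0 ≅ Z.
  H_1: rank ker ∂_1 − rank ∂_2 = (12 − 5) − 6 = 1, and the invariant factors of ∂_2 are all 1, so H_1 ≅ Z.
  H_2: rank ker ∂_2 − rank ∂_3 = (6 − 6) − 0 = 0, and there is no ∂_3, so H_2 ≅ 0.

(K is a triangulation of the cylinder S^1 x I.)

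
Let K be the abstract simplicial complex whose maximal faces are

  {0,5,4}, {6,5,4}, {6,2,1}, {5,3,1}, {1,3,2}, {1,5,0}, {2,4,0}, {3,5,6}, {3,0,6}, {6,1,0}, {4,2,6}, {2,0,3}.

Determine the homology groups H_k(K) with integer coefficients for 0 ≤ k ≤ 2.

Order the vertices as 0 < 1 < 2 < 3 < 4 < 5 < 6. Listing each simplex with vertices in this order, K has dimension 2 with simplices:

  0-simplices (7): [0], [1], [2], [3], [4], [5], [6]
  1-simplices (18): [0,1], [0,2], [0,3], [0,4], [0,5], [0,6], [1,2], [1,3], [1,5], [1,6], [2,3], [2,4], [2,6], [3,5], [3,6], [4,5], [4,6], [5,6]
  2-simplices (12): [0,1,5], [0,1,6], [0,2,3], [0,2,4], [0,3,6], [0,4,5], [1,2,3], [1,2,6], [1,3,5], [2,4,6], [3,5,6], [4,5,6]

Hence C_0 ≅ Z^7, C_1 ≅ Z^18, C_2 ≅ Z^12.

Boundary ∂_1: C_1 → C_0 sends each edge [p,q] (with p < q) to q − p.
As a 7×18 matrix over Z this has rank 6, with invariant factors (1,1,1,1,1,1).

The boundary map ∂_2: C_2 → C_1 maps a triangle to the signed sum of its edges. For instance
  ∂[2,4,6] = [4,6] − [2,6] + [2,4],
  ∂[3,5,6] = [5,6] − [3,6] + [3,5].
The resulting 18×12 matrix has rank 12, and its Smith normal form has invariant factors (1,1,1,1,1,1,1,1,1,1,1,2).

From H_k ≅ ker(∂_k) / im(∂_{k+1}) we obtain:

  H_0: rank C_0 − rank ∂_1 = 7 − 6 = 1, and the invariant factors of ∂_1 are all 1, so H_0 ≅ Z.
  H_1: rank ker ∂_1 − rank ∂_2 = (18 − 6) − 12 = 0, and ∂_2 has invariant factor 2 > 1, so H_1 ≅ Z_2.
  H_2: rank ker ∂_2 − rank ∂_3 = (12 − 12) − 0 = 0, and there is no ∂_3, so H_2 ≅ 0.

As a check, the Euler characteristic is 7 − 18 + 12 = 1, which agrees with 1 − 0 + 0 = 1.

H_0 = Z,  H_1 = Z_2,  H_2 = 0.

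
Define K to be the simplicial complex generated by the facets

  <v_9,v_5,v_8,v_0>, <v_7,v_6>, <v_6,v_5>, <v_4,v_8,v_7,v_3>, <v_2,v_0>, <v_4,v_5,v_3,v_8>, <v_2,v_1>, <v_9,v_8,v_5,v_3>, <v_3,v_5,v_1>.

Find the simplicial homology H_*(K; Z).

Order the vertices as v_0 < v_1 < v_2 < v_3 < v_4 < v_5 < v_6 < v_7 < v_8 < v_9. Listing each simplex with vertices in this order, K has dimension 3 with simplices:

  0-simplices (10): [v_0], [v_1], [v_2], [v_3], [v_4], [v_5], [v_6], [v_7], [v_8], [v_9]
  1-simplices (21): (21 of them)
  2-simplices (14): (14 of them)
  3-simplices (4): [v_0,v_5,v_8,v_9], [v_3,v_4,v_5,v_8], [v_3,v_4,v_7,v_8], [v_3,v_5,v_8,v_9]

Hence C_0 ≅ Z^10, C_1 ≅ Z^21, C_2 ≅ Z^14, C_3 ≅ Z^4.

∂_1: C_1 → C_0 is given by ∂[p,q] = [q] − [p].
This gives a 10×21 integer matrix of rank 9; reducing to Smith normal form yields diagonal entries (1,1,1,1,1,1,1,1,1).

∂_2: C_2 → C_1 acts by ∂[p,q,r] = [q,r] − [p,r] + [p,q]. For instance
  ∂[v_3,v_5,v_9] = [v_5,v_9] − [v_3,v_9] + [v_3,v_5],
  ∂[v_0,v_5,v_8] = [v_5,v_8] − [v_0,v_8] + [v_0,v_5].
As a 21×14 matrix over Z this has rank 10, with invariant factors (1,1,1,1,1,1,1,1,1,1).

∂_3: C_3 → C_2 sends each 3-simplex σ to the alternating sum Σ_i (−1)^i (σ with its i-th vertex removed). For instance
  ∂[v_3,v_4,v_5,v_8] = [v_4,v_5,v_8] − [v_3,v_5,v_8] + [v_3,v_4,v_8] − [v_3,v_4,v_5],
  ∂[v_3,v_4,v_7,v_8] = [v_4,v_7,v_8] − [v_3,v_7,v_8] + [v_3,v_4,v_8] − [v_3,v_4,v_7].
The resulting 14×4 matrix has rank 4, and its Smith normal form has invariant factors (1,1,1,1).

Reading off H_k = ker ∂_k / im ∂_{k+1}:

  H_0: rank C_0 − rank ∂_1 = 10 − 9 = 1, and the invariant factors of ∂_1 are all 1, so H_0 = Z.
  H_1: rank ker ∂_1 − rank ∂_2 = (21 − 9) − 10 = 2, and the invariant factors of ∂_2 are all 1, so H_1 = Z^2.
  H_2: rank ker ∂_2 − rank ∂_3 = (14 − 10) − 4 = 0, and the invariant factors of ∂_3 are all 1, so H_2 = 0.
  H_3: rank ker ∂_3 − rank ∂_4 = (4 − 4) − 0 = 0, and there is no ∂_4, so H_3 = 0.

As a check, the Euler characteristic is 10 − 21 + 14 − 4 = -1, which agrees with 1 − 2 + 0 − 0 = -1.

H_0 ≅ Z,  H_1 ≅ Z^2,  H_2 = 0,  H_3 = 0.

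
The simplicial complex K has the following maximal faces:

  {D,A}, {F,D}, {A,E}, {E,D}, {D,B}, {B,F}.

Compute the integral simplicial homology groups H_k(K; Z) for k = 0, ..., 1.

H_0 ≅ Z,  H_1 ≅ Z^2.

We work with the vertex ordering A < B < D < E < F. The simplices of K, each written with vertices in increasing order, are:

  0-simplices (5): A, B, D, E, F
  1-simplices (6): AD, AE, BD, BF, DE, DF

Hence C_0 ≅ Z^5, C_1 ≅ Z^6.

Boundary ∂_1: C_1 → C_0 is given by ∂[p,q] = [q] − [p].
As a 5×6 matrix over Z this has rank 4, with invariant factors (1,1,1,1).

Now H_k = ker ∂_k / im ∂_{k+1}, so:

  H_0: rank C_0 − rank ∂_1 = 5 − 4 = 1, and the invariant factors of ∂_1 are all 1, so H_0 ≅ Z.
  H_1: rank ker ∂_1 − rank ∂_2 = (6 − 4) − 0 = 2, and there is no ∂_2, so H_1 ≅ Z^2.

(K is a triangulation of a wedge of 2 circles.)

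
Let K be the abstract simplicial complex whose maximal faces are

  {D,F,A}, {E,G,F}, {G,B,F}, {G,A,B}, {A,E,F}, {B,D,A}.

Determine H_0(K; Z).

Fix the vertex order A < B < D < E < F < G and write every simplex with vertices in increasing order. Then dim K = 2 and the simplices of K are:

  0-simplices (6): A, B, D, E, F, G
  1-simplices (12): AB, AD, AE, AF, AG, BD, BF, BG, DF, EF, EG, FG
  2-simplices (6): ABD, ABG, ADF, AEF, BFG, EFG

Hence C_0 ≅ Z^6, C_1 ≅ Z^12, C_2 ≅ Z^6.

Boundary ∂_1: C_1 → C_0 sends each edge [p,q] (with p < q) to q − p.
This gives a 6×12 integer matrix of rank 5; reducing to Smith normal form yields diagonal entries (1,1,1,1,1).

∂_2: C_2 → C_1 acts by ∂[p,q,r] = [q,r] − [p,r] + [p,q]. For instance
  ∂ADF = DF − AF + AD,
  ∂ABG = BG − AG + AB.
As a 12×6 matrix over Z this has rank 6, with invariant factors (1,1,1,1,1,1).

Computing H_k = (kernel of ∂_k) / (image of ∂_{k+1}):

  H_0: rank C_0 − rank ∂_1 = 6 − 5 = 1, and the invariant factors of ∂_1 are all 1, so H_0 = Z.

H_0 = Z.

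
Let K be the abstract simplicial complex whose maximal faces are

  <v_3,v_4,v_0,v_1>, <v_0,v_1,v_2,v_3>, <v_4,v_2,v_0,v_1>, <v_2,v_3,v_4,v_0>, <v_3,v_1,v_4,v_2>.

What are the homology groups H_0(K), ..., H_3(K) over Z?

Fix the vertex order v_0 < v_1 < v_2 < v_3 < v_4 and write every simplex with vertices in increasing order. Then dim K = 3 and the simplices of K are:

  0-simplices (5): [v_0], [v_1], [v_2], [v_3], [v_4]
  1-simplices (10): [v_0,v_1], [v_0,v_2], [v_0,v_3], [v_0,v_4], [v_1,v_2], [v_1,v_3], [v_1,v_4], [v_2,v_3], [v_2,v_4], [v_3,v_4]
  2-simplices (10): [v_0,v_1,v_2], [v_0,v_1,v_3], [v_0,v_1,v_4], [v_0,v_2,v_3], [v_0,v_2,v_4], [v_0,v_3,v_4], [v_1,v_2,v_3], [v_1,v_2,v_4], [v_1,v_3,v_4], [v_2,v_3,v_4]
  3-simplices (5): [v_0,v_1,v_2,v_3], [v_0,v_1,v_2,v_4], [v_0,v_1,v_3,v_4], [v_0,v_2,v_3,v_4], [v_1,v_2,v_3,v_4]

Hence C_0 ≅ Z^5, C_1 ≅ Z^10, C_2 ≅ Z^10, C_3 ≅ Z^5.

The boundary map ∂_1: C_1 → C_0 sends each edge [p,q] (with p < q) to q − p. For instance
  ∂[v_0,v_4] = [v_4] − [v_0].
The 5×10 boundary matrix has rank 4 and Smith normal form diag(1,1,1,1).

∂_2: C_2 → C_1 acts by ∂[p,q,r] = [q,r] − [p,r] + [p,q]. For instance
  ∂[v_1,v_3,v_4] = [v_3,v_4] − [v_1,v_4] + [v_1,v_3],
  ∂[v_1,v_2,v_4] = [v_2,v_4] − [v_1,v_4] + [v_1,v_2].
The resulting 10×10 matrix has rank 6, and its Smith normal form has invariant factors (1,1,1,1,1,1).

∂_3: C_3 → C_2 sends each 3-simplex σ to the alternating sum Σ_i (−1)^i (σ with its i-th vertex removed). For instance
  ∂[v_0,v_1,v_2,v_3] = [v_1,v_2,v_3] − [v_0,v_2,v_3] + [v_0,v_1,v_3] − [v_0,v_1,v_2],
  ∂[v_1,v_2,v_3,v_4] = [v_2,v_3,v_4] − [v_1,v_3,v_4] + [v_1,v_2,v_4] − [v_1,v_2,v_3].
As a 10×5 matrix over Z this has rank 4, with invariant factors (1,1,1,1).

From H_k ≅ ker(∂_k) / im(∂_{k+1}) we obtain:

  H_0: rank C_0 − rank ∂_1 = 5 − 4 = 1, and the invariant factors of ∂_1 are all 1, so H_0 ≅ Z.
  H_1: rank ker ∂_1 − rank ∂_2 = (10 − 4) − 6 = 0, and the invariant factors of ∂_2 are all 1, so H_1 ≅ 0.
  H_2: rank ker ∂_2 − rank ∂_3 = (10 − 6) − 4 = 0, and the invariant factors of ∂_3 are all 1, so H_2 ≅ 0.
  H_3: rank ker ∂_3 − rank ∂_4 = (5 − 4) − 0 = 1, and there is no ∂_4, so H_3 ≅ Z.

As a check, the Euler characteristic is 5 − 10 + 10 − 5 = 0, which agrees with 1 − 0 + 0 − 1 = 0.

H_0 ≅ Z,  H_1 = 0,  H_2 = 0,  H_3 ≅ Z.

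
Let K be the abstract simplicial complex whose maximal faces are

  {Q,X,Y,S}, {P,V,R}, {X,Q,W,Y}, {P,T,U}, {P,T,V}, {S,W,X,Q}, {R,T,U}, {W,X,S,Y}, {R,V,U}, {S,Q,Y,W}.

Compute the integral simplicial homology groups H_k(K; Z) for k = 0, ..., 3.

H_0 ≅ Z^2,  H_1 ≅ Z,  H_2 = 0,  H_3 ≅ Z.

We work with the vertex ordering P < Q < R < S < T < U < V < W < X < Y. The simplices of K, each written with vertices in increasing order, are:

  0-simplices (10): P, Q, R, S, T, U, V, W, X, Y
  1-simplices (20): PR, PT, PU, PV, QS, QW, QX, QY, RT, RU, RV, SW, SX, SY, TU, TV, UV, WX, WY, XY
  2-simplices (15): PRV, PTU, PTV, QSW, QSX, QSY, QWX, QWY, QXY, RTU, RUV, SWX, SWY, SXY, WXY
  3-simplices (5): QSWX, QSWY, QSXY, QWXY, SWXY

giving chain groups C_0 ≅ Z^10, C_1 ≅ Z^20, C_2 ≅ Z^15, C_3 ≅ Z^5.

∂_1: C_1 → C_0 maps an edge to its endpoints' difference, ∂[p,q] = q − p.
This gives a 10×20 integer matrix of rank 8; reducing to Smith normal form yields diagonal entries (1,1,1,1,1,1,1,1).

The boundary map ∂_2: C_2 → C_1 acts by ∂[p,q,r] = [q,r] − [p,r] + [p,q]. For instance
  ∂QWY = WY − QY + QW,
  ∂QSX = SX − QX + QS.
This gives a 20×15 integer matrix of rank 11; reducing to Smith normal form yields diagonal entries (1,1,1,1,1,1,1,1,1,1,1).

Boundary ∂_3: C_3 → C_2 sends each 3-simplex σ to the alternating sum Σ_i (−1)^i (σ with its i-th vertex removed). For instance
  ∂QSWX = SWX − QWX + QSX − QSW,
  ∂QSXY = SXY − QXY + QSY − QSX.
As a 15×5 matrix over Z this has rank 4, with invariant factors (1,1,1,1).

Now H_k = ker ∂_k / im ∂_{k+1}, so:

  H_0: rank C_0 − rank ∂_1 = 10 − 8 = 2, and the invariant factors of ∂_1 are all 1, so H_0 = Z^2.
  H_1: rank ker ∂_1 − rank ∂_2 = (20 − 8) − 11 = 1, and the invariant factors of ∂_2 are all 1, so H_1 = Z.
  H_2: rank ker ∂_2 − rank ∂_3 = (15 − 11) − 4 = 0, and the invariant factors of ∂_3 are all 1, so H_2 = 0.
  H_3: rank ker ∂_3 − rank ∂_4 = (5 − 4) − 0 = 1, and there is no ∂_4, so H_3 = Z.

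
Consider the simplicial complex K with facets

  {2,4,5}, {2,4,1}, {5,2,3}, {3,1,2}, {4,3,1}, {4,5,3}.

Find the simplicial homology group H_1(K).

K has 5 vertices, 9 edges, 6 triangles.
rank ∂_1 = 4, rank ∂_2 = 5 ⇒ b_1 = 9 − 4 − 5 = 0; all invariant factors of ∂_2 are 1 so no torsion. So H_1 ≅ 0.

H_1 ≅ 0.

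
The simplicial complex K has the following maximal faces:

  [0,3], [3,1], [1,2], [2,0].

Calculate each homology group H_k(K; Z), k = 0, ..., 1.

H_0 ≅ Z,  H_1 ≅ Z.

We work with the vertex ordering 0 < 1 < 2 < 3. The simplices of K, each written with vertices in increasing order, are:

  0-simplices (4): [0], [1], [2], [3]
  1-simplices (4): [0,2], [0,3], [1,2], [1,3]

giving chain groups C_0 ≅ Z^4, C_1 ≅ Z^4.

The boundary map ∂_1: C_1 → C_0 sends each edge [p,q] (with p < q) to q − p. For instance
  ∂[0,2] = [2] − [0].
The 4×4 boundary matrix has rank 3 and Smith normal form diag(1,1,1).

Now H_k = ker ∂_k / im ∂_{k+1}, so:

  H_0: rank C_0 − rank ∂_1 = 4 − 3 = 1, and the invariant factors of ∂_1 are all 1, so H_0 = Z.
  H_1: rank ker ∂_1 − rank ∂_2 = (4 − 3) − 0 = 1, and there is no ∂_2, so H_1 = Z.

(K is a triangulation of the circle S^1.)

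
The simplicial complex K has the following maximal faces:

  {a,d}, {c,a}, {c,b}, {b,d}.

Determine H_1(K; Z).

H_1 = Z.

Fix the vertex order a < b < c < d and write every simplex with vertices in increasing order. Then dim K = 1 and the simplices of K are:

  0-simplices (4): a, b, c, d
  1-simplices (4): ac, ad, bc, bd

so the chain groups are C_0 ≅ Z^4, C_1 ≅ Z^4.

The boundary map ∂_1: C_1 → C_0 is given by ∂[p,q] = [q] − [p].
This gives a 4×4 integer matrix of rank 3; reducing to Smith normal form yields diagonal entries (1,1,1).

Reading off H_k = ker ∂_k / im ∂_{k+1}:

  H_1: rank ker ∂_1 − rank ∂_2 = (4 − 3) − 0 = 1, and there is no ∂_2, so H_1 = Z.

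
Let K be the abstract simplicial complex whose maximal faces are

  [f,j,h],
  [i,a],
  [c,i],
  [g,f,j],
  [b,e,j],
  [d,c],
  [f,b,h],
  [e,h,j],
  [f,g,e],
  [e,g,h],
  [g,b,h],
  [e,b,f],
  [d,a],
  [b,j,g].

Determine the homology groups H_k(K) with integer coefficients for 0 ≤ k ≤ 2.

Take the total order a < b < c < d < e < f < g < h < i < j on the vertex set. Then K (dimension 2) consists of the simplices:

  0-simplices (10): a, b, c, d, e, f, g, h, i, j
  1-simplices (19): ad, ai, be, bf, bg, bh, bj, cd, ci, ef, eg, eh, ej, fg, fh, fj, gh, gj, hj
  2-simplices (10): bef, bej, bfh, bgh, bgj, efg, egh, ehj, fgj, fhj

so the chain groups are C_0 ≅ Z^10, C_1 ≅ Z^19, C_2 ≅ Z^10.

The boundary map ∂_1: C_1 → C_0 is given by ∂[p,q] = [q] − [p]. For instance
  ∂bg = g − b.
As a 10×19 matrix over Z this has rank 8, with invariant factors (1,1,1,1,1,1,1,1).

∂_2: C_2 → C_1 sends each 2-simplex [p,q,r] to [q,r] − [p,r] + [p,q]. For instance
  ∂efg = fg − eg + ef,
  ∂bgh = gh − bh + bg.
The 19×10 boundary matrix has rank 10 and Smith normal form diag(1,1,1,1,1,1,1,1,1,2).

From H_k ≅ ker(∂_k) / im(∂_{k+1}) we obtain:

  H_0: rank C_0 − rank ∂_1 = 10 − 8 = 2, and the invariant factors of ∂_1 are all 1, so H_0 ≅ Z^2.
  H_1: rank ker ∂_1 − rank ∂_2 = (19 − 8) − 10 = 1, and ∂_2 has invariant factor 2 > 1, so H_1 ≅ Z ⊕ Z/2.
  H_2: rank ker ∂_2 − rank ∂_3 = (10 − 10) − 0 = 0, and there is no ∂_3, so H_2 ≅ 0.

As a check, the Euler characteristic is 10 − 19 + 10 = 1, which agrees with 2 − 1 + 0 = 1.

H_0 ≅ Z^2,  H_1 ≅ Z ⊕ Z/2,  H_2 = 0.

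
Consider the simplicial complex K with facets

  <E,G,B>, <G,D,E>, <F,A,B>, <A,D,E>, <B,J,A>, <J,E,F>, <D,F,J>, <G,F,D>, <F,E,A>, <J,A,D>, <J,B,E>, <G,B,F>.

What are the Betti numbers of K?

b_0 = 1, b_1 = 0, b_2 = 0.

Order the vertices as A < B < D < E < F < G < J. Listing each simplex with vertices in this order, K has dimension 2 with simplices:

  0-simplices (7): A, B, D, E, F, G, J
  1-simplices (18): AB, AD, AE, AF, AJ, BE, BF, BG, BJ, DE, DF, DG, DJ, EF, EG, EJ, FG, FJ
  2-simplices (12): ABF, ABJ, ADE, ADJ, AEF, BEG, BEJ, BFG, DEG, DFG, DFJ, EFJ

so the chain groups are C_0 ≅ Z^7, C_1 ≅ Z^18, C_2 ≅ Z^12.

The boundary map ∂_1: C_1 → C_0 maps an edge to its endpoints' difference, ∂[p,q] = q − p. For instance
  ∂AD = D − A.
The resulting 7×18 matrix has rank 6, and its Smith normal form has invariant factors (1,1,1,1,1,1).

The boundary map ∂_2: C_2 → C_1 sends each 2-simplex [p,q,r] to [q,r] − [p,r] + [p,q]. For instance
  ∂BFG = FG − BG + BF,
  ∂EFJ = FJ − EJ + EF.
The 18×12 boundary matrix has rank 12 and Smith normal form diag(1,1,1,1,1,1,1,1,1,1,1,2).

Reading off H_k = ker ∂_k / im ∂_{k+1}:

  H_0: rank C_0 − rank ∂_1 = 7 − 6 = 1, and the invariant factors of ∂_1 are all 1, so H_0 = Z.
  H_1: rank ker ∂_1 − rank ∂_2 = (18 − 6) − 12 = 0, and ∂_2 has invariant factor 2 > 1, so H_1 = Z/2.
  H_2: rank ker ∂_2 − rank ∂_3 = (12 − 12) − 0 = 0, and there is no ∂_3, so H_2 = 0.

As a check, the Euler characteristic is 7 − 18 + 12 = 1, which agrees with 1 − 0 + 0 = 1.
(K is a triangulation of the real projective plane RP^2.)

Hence the Betti numbers are b_0 = 1, b_1 = 0, b_2 = 0.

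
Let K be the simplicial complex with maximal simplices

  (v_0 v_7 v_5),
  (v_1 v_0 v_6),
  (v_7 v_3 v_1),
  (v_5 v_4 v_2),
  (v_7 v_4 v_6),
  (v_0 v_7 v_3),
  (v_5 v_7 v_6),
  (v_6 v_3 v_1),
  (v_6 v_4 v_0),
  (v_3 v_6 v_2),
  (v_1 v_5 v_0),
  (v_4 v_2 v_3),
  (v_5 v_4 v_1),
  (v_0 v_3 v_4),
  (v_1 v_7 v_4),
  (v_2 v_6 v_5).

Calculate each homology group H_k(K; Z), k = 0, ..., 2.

Take the total order v_0 < v_1 < v_2 < v_3 < v_4 < v_5 < v_6 < v_7 on the vertex set. Then K (dimension 2) consists of the simplices:

  0-simplices (8): [v_0], [v_1], [v_2], [v_3], [v_4], [v_5], [v_6], [v_7]
  1-simplices (24): (24 of them)
  2-simplices (16): (16 of them)

giving chain groups C_0 ≅ Z^8, C_1 ≅ Z^24, C_2 ≅ Z^16.

∂_1: C_1 → C_0 maps an edge to its endpoints' difference, ∂[p,q] = q − p. For instance
  ∂[v_0,v_6] = [v_6] − [v_0].
The 8×24 boundary matrix has rank 7 and Smith normal form diag(1,1,1,1,1,1,1).

The boundary map ∂_2: C_2 → C_1 maps a triangle to the signed sum of its edges. For instance
  ∂[v_2,v_4,v_5] = [v_4,v_5] − [v_2,v_5] + [v_2,v_4],
  ∂[v_2,v_3,v_4] = [v_3,v_4] − [v_2,v_4] + [v_2,v_3].
The 24×16 boundary matrix has rank 15 and Smith normal form diag(1,1,1,1,1,1,1,1,1,1,1,1,1,1,1).

Reading off H_k = ker ∂_k / im ∂_{k+1}:

  H_0: rank C_0 − rank ∂_1 = 8 − 7 = 1, and the invariant factors of ∂_1 are all 1, so H_0 ≅ Z.
  H_1: rank ker ∂_1 − rank ∂_2 = (24 − 7) − 15 = 2, and the invariant factors of ∂_2 are all 1, so H_1 ≅ Z^2.
  H_2: rank ker ∂_2 − rank ∂_3 = (16 − 15) − 0 = 1, and there is no ∂_3, so H_2 ≅ Z.

H_0 = Z,  H_1 = Z^2,  H_2 = Z.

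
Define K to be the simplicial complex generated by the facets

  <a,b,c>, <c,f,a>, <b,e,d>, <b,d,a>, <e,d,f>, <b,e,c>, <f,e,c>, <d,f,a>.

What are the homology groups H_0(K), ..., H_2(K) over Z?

Take the total order a < b < c < d < e < f on the vertex set. Then K (dimension 2) consists of the simplices:

  0-simplices (6): a, b, c, d, e, f
  1-simplices (12): ab, ac, ad, af, bc, bd, be, ce, cf, de, df, ef
  2-simplices (8): abc, abd, acf, adf, bce, bde, cef, def

so the chain groups are C_0 ≅ Z^6, C_1 ≅ Z^12, C_2 ≅ Z^8.

The boundary map ∂_1: C_1 → C_0 is given by ∂[p,q] = [q] − [p]. For instance
  ∂bc = c − b.
This gives a 6×12 integer matrix of rank 5; reducing to Smith normal form yields diagonal entries (1,1,1,1,1).

∂_2: C_2 → C_1 maps a triangle to the signed sum of its edges. For instance
  ∂bce = ce − be + bc,
  ∂abd = bd − ad + ab.
The resulting 12×8 matrix has rank 7, and its Smith normal form has invariant factors (1,1,1,1,1,1,1).

Reading off H_k = ker ∂_k / im ∂_{k+1}:

  H_0: rank C_0 − rank ∂_1 = 6 − 5 = 1, and the invariant factors of ∂_1 are all 1, so H_0 = Z.
  H_1: rank ker ∂_1 − rank ∂_2 = (12 − 5) − 7 = 0, and the invariant factors of ∂_2 are all 1, so H_1 = 0.
  H_2: rank ker ∂_2 − rank ∂_3 = (8 − 7) − 0 = 1, and there is no ∂_3, so H_2 = Z.

As a check, the Euler characteristic is 6 − 12 + 8 = 2, which agrees with 1 − 0 + 1 = 2.

H_0 = Z,  H_1 = 0,  H_2 = Z.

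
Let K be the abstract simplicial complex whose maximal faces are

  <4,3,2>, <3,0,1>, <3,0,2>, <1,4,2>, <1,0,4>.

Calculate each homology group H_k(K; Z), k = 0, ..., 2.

H_0 = Z,  H_1 = Z,  H_2 = 0.

Fix the vertex order 0 < 1 < 2 < 3 < 4 and write every simplex with vertices in increasing order. Then dim K = 2 and the simplices of K are:

  0-simplices (5): [0], [1], [2], [3], [4]
  1-simplices (10): [0,1], [0,2], [0,3], [0,4], [1,2], [1,3], [1,4], [2,3], [2,4], [3,4]
  2-simplices (5): [0,1,3], [0,1,4], [0,2,3], [1,2,4], [2,3,4]

so the chain groups are C_0 ≅ Z^5, C_1 ≅ Z^10, C_2 ≅ Z^5.

The boundary map ∂_1: C_1 → C_0 is given by ∂[p,q] = [q] − [p]. For instance
  ∂[2,3] = [3] − [2].
The 5×10 boundary matrix has rank 4 and Smith normal form diag(1,1,1,1).

∂_2: C_2 → C_1 acts by ∂[p,q,r] = [q,r] − [p,r] + [p,q]. For instance
  ∂[1,2,4] = [2,4] − [1,4] + [1,2],
  ∂[0,1,3] = [1,3] − [0,3] + [0,1].
This gives a 10×5 integer matrix of rank 5; reducing to Smith normal form yields diagonal entries (1,1,1,1,1).

From H_k ≅ ker(∂_k) / im(∂_{k+1}) we obtain:

  H_0: rank C_0 − rank ∂_1 = 5 − 4 = 1, and the invariant factors of ∂_1 are all 1, so H_0 = Z.
  H_1: rank ker ∂_1 − rank ∂_2 = (10 − 4) − 5 = 1, and the invariant factors of ∂_2 are all 1, so H_1 = Z.
  H_2: rank ker ∂_2 − rank ∂_3 = (5 − 5) − 0 = 0, and there is no ∂_3, so H_2 = 0.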